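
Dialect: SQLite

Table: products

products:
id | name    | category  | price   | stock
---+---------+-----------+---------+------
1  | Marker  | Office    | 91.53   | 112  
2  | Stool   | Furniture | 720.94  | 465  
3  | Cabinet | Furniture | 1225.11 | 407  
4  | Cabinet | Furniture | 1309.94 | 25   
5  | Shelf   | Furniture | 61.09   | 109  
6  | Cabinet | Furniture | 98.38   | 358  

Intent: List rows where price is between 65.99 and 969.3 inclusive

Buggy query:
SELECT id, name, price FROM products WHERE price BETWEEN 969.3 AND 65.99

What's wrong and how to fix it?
Bug: BETWEEN expects the lower bound first; with 969.3 AND 65.99 the range is empty

Fix: Swap the bounds so the smaller value comes first

Corrected query:
SELECT id, name, price FROM products WHERE price BETWEEN 65.99 AND 969.3

Result:
id | name    | price 
---+---------+-------
1  | Marker  | 91.53 
2  | Stool   | 720.94
6  | Cabinet | 98.38 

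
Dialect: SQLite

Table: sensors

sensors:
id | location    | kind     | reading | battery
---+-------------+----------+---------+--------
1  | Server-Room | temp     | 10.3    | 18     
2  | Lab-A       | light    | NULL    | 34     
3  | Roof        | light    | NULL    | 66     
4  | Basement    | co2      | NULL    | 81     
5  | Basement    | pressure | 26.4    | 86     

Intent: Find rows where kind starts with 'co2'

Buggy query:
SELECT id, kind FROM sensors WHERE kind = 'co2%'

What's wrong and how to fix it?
Bug: Wildcards only work with LIKE; '=' treats '%' as a literal character

Fix: Replace '=' with LIKE so 'co2%' is treated as a pattern

Corrected query:
SELECT id, kind FROM sensors WHERE kind LIKE 'co2%'

Result:
id | kind
---+-----
4  | co2 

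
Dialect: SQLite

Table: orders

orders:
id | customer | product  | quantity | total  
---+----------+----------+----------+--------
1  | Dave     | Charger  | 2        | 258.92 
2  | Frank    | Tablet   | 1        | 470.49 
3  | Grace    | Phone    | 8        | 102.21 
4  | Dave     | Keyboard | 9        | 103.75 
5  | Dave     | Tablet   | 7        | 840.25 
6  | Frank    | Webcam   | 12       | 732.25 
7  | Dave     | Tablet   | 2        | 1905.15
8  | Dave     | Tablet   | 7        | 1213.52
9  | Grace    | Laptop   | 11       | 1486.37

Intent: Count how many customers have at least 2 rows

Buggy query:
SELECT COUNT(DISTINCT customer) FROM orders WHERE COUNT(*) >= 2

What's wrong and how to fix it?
Bug: COUNT(*) cannot appear in WHERE; the per-group count doesn't exist yet

Fix: Group first with HAVING COUNT(*) >= 2, then COUNT the resulting groups

Corrected query:
SELECT COUNT(*) FROM (SELECT customer FROM orders GROUP BY customer HAVING COUNT(*) >= 2)

Result:
COUNT(*)
--------
3       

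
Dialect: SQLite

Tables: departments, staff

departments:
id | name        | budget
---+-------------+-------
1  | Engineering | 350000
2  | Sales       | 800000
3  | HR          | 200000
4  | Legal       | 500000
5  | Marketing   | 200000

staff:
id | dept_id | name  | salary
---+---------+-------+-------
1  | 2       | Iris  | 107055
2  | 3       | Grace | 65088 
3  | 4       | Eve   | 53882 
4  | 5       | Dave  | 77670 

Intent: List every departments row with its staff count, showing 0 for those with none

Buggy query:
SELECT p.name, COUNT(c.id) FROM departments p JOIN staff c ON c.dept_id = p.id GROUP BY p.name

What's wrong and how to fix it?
Bug: INNER JOIN drops departments rows that have no matching staff rows

Fix: Use LEFT JOIN so parents without children still appear (COUNT(c.id) gives 0)

Corrected query:
SELECT p.name, COUNT(c.id) FROM departments p LEFT JOIN staff c ON c.dept_id = p.id GROUP BY p.name

Result:
name        | COUNT(c.id)
------------+------------
Engineering | 0          
HR          | 1          
Legal       | 1          
Marketing   | 1          
Sales       | 1          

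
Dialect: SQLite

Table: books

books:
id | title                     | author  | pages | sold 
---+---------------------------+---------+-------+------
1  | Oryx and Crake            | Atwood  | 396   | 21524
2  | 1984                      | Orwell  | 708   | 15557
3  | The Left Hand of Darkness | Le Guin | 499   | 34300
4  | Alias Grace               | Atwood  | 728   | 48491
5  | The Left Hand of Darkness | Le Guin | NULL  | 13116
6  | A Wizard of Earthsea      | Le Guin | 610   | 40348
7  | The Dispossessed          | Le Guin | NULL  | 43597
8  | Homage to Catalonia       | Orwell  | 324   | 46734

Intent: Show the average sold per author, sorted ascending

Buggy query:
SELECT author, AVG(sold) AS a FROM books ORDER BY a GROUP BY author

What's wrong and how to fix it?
Bug: ORDER BY appears before GROUP BY; SQL clause order requires GROUP BY first

Fix: Reorder: SELECT … FROM … GROUP BY … ORDER BY …

Corrected query:
SELECT author, AVG(sold) AS a FROM books GROUP BY author ORDER BY a

Result:
author  | a       
--------+---------
Orwell  | 31145.5 
Le Guin | 32840.25
Atwood  | 35007.5 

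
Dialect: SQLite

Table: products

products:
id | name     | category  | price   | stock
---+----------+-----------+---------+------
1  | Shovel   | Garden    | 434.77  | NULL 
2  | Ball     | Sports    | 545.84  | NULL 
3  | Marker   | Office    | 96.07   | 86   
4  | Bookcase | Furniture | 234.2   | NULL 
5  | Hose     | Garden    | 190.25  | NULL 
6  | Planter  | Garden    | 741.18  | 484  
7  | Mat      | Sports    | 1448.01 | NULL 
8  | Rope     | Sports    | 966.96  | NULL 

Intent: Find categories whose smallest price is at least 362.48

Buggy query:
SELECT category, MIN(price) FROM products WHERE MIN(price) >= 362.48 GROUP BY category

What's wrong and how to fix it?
Bug: Aggregates like MIN are computed per group after WHERE runs

Fix: Use HAVING for the per-group MIN condition

Corrected query:
SELECT category, MIN(price) FROM products GROUP BY category HAVING MIN(price) >= 362.48

Result:
category | MIN(price)
---------+-----------
Sports   | 545.84    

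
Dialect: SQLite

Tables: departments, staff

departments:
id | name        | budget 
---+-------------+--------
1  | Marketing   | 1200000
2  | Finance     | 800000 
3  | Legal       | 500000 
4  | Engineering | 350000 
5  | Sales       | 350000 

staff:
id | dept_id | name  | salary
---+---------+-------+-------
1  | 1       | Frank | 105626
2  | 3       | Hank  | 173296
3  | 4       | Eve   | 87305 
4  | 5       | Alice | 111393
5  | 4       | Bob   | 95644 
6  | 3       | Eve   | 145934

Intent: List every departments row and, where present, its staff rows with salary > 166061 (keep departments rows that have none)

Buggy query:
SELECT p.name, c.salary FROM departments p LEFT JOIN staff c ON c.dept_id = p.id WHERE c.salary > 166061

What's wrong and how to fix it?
Bug: Filtering c.salary in WHERE discards the NULL rows produced by LEFT JOIN, turning it into an inner join

Fix: Move the right-table condition into the ON clause so unmatched parents are kept

Corrected query:
SELECT p.name, c.salary FROM departments p LEFT JOIN staff c ON c.dept_id = p.id AND c.salary > 166061

Result:
name        | salary
------------+-------
Marketing   | NULL  
Finance     | NULL  
Legal       | 173296
Engineering | NULL  
Sales       | NULL  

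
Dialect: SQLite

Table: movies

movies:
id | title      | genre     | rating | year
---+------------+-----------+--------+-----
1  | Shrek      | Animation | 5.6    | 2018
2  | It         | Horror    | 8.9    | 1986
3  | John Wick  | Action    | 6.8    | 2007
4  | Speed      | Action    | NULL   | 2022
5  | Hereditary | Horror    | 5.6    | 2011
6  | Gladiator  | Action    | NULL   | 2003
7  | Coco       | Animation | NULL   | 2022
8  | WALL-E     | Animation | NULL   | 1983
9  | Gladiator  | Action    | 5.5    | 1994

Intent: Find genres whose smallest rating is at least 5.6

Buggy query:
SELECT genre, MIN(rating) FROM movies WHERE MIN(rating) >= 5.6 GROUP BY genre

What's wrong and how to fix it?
Bug: MIN() in WHERE is a misuse of aggregate

Fix: Use HAVING for the per-group MIN condition

Corrected query:
SELECT genre, MIN(rating) FROM movies GROUP BY genre HAVING MIN(rating) >= 5.6

Result:
genre     | MIN(rating)
----------+------------
Animation | 5.6        
Horror    | 5.6        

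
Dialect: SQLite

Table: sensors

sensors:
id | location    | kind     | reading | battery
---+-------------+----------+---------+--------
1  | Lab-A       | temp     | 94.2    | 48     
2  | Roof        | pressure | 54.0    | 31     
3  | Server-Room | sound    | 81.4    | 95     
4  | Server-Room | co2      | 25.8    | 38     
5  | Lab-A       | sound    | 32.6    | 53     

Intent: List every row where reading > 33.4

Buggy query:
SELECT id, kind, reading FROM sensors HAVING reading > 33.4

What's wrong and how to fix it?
Bug: This is a non-aggregate query (no GROUP BY, no aggregates), so in SQLite the HAVING clause is invalid here; a row-level condition belongs in WHERE

Fix: Use WHERE for row-level filtering

Corrected query:
SELECT id, kind, reading FROM sensors WHERE reading > 33.4

Result:
id | kind     | reading
---+----------+--------
1  | temp     | 94.2   
2  | pressure | 54     
3  | sound    | 81.4   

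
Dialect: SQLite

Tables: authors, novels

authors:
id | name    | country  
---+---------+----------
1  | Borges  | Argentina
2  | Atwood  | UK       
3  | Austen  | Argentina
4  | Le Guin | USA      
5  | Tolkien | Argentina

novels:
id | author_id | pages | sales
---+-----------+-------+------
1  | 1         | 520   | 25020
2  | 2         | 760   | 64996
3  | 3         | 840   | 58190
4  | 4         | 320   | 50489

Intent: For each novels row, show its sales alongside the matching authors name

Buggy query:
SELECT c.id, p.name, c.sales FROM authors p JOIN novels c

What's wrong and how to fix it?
Bug: Missing join condition: each novels row is matched to all authors rows instead of just its own

Fix: Add ON c.author_id = p.id to the JOIN

Corrected query:
SELECT c.id, p.name, c.sales FROM authors p JOIN novels c ON c.author_id = p.id

Result:
id | name    | sales
---+---------+------
1  | Borges  | 25020
2  | Atwood  | 64996
3  | Austen  | 58190
4  | Le Guin | 50489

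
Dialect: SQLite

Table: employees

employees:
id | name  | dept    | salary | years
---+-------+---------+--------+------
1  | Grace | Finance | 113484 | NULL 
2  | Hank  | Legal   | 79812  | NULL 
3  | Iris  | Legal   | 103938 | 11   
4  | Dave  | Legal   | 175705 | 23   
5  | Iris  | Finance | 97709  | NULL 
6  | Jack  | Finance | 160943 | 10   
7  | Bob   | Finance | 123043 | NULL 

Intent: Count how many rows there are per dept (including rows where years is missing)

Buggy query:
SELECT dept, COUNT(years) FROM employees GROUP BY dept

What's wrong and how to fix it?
Bug: COUNT(years) skips NULLs, so groups with missing years are undercounted

Fix: Use COUNT(*) to count all rows regardless of NULL

Corrected query:
SELECT dept, COUNT(*) FROM employees GROUP BY dept

Result:
dept    | COUNT(*)
--------+---------
Finance | 4       
Legal   | 3       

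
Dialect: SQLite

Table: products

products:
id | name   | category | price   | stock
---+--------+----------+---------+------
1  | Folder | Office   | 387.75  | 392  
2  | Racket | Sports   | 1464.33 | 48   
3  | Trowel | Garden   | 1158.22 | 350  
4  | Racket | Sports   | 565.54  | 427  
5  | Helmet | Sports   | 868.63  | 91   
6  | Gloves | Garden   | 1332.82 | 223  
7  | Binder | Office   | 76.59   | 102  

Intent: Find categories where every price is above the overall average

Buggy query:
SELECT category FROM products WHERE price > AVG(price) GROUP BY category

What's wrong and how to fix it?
Bug: AVG() is an aggregate; it can't sit directly in WHERE

Fix: Compute the overall average in a scalar subquery and compare each group's MIN against it in HAVING

Corrected query:
SELECT category FROM products GROUP BY category HAVING MIN(price) > (SELECT AVG(price) FROM products)

Result:
category
--------
Garden  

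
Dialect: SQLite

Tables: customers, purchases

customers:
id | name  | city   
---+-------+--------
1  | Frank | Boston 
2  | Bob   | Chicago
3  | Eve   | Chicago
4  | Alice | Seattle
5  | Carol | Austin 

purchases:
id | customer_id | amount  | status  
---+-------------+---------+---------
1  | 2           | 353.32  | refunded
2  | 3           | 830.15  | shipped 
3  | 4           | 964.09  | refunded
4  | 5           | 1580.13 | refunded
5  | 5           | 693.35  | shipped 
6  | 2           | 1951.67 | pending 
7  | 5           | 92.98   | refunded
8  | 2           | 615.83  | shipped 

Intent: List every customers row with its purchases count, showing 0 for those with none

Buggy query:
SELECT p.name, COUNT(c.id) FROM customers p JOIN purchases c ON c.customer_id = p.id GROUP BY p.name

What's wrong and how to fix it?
Bug: INNER JOIN drops customers rows that have no matching purchases rows

Fix: Use LEFT JOIN so parents without children still appear (COUNT(c.id) gives 0)

Corrected query:
SELECT p.name, COUNT(c.id) FROM customers p LEFT JOIN purchases c ON c.customer_id = p.id GROUP BY p.name

Result:
name  | COUNT(c.id)
------+------------
Alice | 1          
Bob   | 3          
Carol | 3          
Eve   | 1          
Frank | 0          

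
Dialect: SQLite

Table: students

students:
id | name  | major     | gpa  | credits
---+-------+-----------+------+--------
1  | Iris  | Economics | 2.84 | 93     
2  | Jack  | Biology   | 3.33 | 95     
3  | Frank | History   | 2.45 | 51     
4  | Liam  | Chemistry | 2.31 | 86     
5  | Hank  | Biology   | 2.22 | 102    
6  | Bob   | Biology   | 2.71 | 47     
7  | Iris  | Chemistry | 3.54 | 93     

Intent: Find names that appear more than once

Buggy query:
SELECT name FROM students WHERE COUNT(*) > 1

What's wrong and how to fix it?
Bug: WHERE can't reference COUNT(*); aggregates are computed after WHERE

Fix: Group first, then use HAVING for the count condition

Corrected query:
SELECT name FROM students GROUP BY name HAVING COUNT(*) > 1

Result:
name
----
Iris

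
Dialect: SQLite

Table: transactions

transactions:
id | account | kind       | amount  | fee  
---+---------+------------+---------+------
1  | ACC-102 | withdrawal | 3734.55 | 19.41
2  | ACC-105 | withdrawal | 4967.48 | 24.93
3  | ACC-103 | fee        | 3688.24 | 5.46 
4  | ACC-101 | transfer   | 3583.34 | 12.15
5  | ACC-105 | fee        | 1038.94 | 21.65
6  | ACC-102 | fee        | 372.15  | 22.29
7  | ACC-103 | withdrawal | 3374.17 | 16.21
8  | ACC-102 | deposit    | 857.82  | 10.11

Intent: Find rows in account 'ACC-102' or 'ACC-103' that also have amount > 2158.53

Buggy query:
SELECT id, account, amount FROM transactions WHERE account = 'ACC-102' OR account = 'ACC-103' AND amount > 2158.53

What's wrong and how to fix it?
Bug: Without parentheses, AND is evaluated before OR, so the amount filter only applies to the 'ACC-103' branch

Fix: Add parentheses around the OR so the AND applies to both alternatives

Corrected query:
SELECT id, account, amount FROM transactions WHERE (account = 'ACC-102' OR account = 'ACC-103') AND amount > 2158.53

Result:
id | account | amount 
---+---------+--------
1  | ACC-102 | 3734.55
3  | ACC-103 | 3688.24
7  | ACC-103 | 3374.17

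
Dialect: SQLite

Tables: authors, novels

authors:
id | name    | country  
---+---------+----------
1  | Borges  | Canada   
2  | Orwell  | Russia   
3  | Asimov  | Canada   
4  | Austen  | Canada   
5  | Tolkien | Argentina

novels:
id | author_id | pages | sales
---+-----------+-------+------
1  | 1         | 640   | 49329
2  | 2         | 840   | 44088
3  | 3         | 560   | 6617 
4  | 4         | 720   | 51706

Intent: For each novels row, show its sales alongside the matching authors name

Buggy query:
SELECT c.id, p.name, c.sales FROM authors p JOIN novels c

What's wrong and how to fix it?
Bug: JOIN with no ON clause produces a cartesian product; every novels row pairs with every authors row

Fix: Specify the join condition linking the foreign key to the parent id

Corrected query:
SELECT c.id, p.name, c.sales FROM authors p JOIN novels c ON c.author_id = p.id

Result:
id | name   | sales
---+--------+------
1  | Borges | 49329
2  | Orwell | 44088
3  | Asimov | 6617 
4  | Austen | 51706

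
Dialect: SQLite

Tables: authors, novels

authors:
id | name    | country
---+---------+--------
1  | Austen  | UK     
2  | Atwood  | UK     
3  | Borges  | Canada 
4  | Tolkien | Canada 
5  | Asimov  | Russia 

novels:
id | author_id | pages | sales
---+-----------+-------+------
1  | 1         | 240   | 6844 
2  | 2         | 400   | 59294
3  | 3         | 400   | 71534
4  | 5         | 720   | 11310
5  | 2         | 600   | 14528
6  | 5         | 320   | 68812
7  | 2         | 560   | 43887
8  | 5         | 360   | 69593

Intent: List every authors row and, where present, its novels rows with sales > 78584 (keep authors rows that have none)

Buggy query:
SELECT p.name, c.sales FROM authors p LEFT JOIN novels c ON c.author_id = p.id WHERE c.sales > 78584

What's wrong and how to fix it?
Bug: A WHERE condition on the right-hand table after LEFT JOIN drops unmatched parents

Fix: Move the right-table condition into the ON clause so unmatched parents are kept

Corrected query:
SELECT p.name, c.sales FROM authors p LEFT JOIN novels c ON c.author_id = p.id AND c.sales > 78584

Result:
name    | sales
--------+------
Austen  | NULL 
Atwood  | NULL 
Borges  | NULL 
Tolkien | NULL 
Asimov  | NULL 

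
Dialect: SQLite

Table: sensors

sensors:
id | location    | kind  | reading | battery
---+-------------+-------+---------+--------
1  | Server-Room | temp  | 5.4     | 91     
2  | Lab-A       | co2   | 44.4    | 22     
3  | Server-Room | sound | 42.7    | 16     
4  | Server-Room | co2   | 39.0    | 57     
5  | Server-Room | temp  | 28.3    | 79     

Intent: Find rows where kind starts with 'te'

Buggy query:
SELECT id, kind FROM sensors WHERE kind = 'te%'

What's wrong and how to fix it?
Bug: Wildcards only work with LIKE; '=' treats '%' as a literal character

Fix: Replace '=' with LIKE so 'te%' is treated as a pattern

Corrected query:
SELECT id, kind FROM sensors WHERE kind LIKE 'te%'

Result:
id | kind
---+-----
1  | temp
5  | temp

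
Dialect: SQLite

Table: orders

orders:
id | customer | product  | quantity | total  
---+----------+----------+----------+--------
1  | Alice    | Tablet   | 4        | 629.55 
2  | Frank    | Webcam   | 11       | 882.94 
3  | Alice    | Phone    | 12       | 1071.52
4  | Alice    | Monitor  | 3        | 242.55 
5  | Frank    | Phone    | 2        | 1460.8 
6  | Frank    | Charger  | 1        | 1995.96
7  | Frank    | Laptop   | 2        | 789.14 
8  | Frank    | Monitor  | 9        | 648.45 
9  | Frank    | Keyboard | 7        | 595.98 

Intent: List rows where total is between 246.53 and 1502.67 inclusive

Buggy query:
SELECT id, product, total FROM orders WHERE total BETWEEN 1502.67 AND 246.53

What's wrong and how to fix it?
Bug: The bounds are reversed; BETWEEN a AND b requires a <= b to match anything

Fix: Swap the bounds so the smaller value comes first

Corrected query:
SELECT id, product, total FROM orders WHERE total BETWEEN 246.53 AND 1502.67

Result:
id | product  | total  
---+----------+--------
1  | Tablet   | 629.55 
2  | Webcam   | 882.94 
3  | Phone    | 1071.52
5  | Phone    | 1460.8 
7  | Laptop   | 789.14 
8  | Monitor  | 648.45 
9  | Keyboard | 595.98 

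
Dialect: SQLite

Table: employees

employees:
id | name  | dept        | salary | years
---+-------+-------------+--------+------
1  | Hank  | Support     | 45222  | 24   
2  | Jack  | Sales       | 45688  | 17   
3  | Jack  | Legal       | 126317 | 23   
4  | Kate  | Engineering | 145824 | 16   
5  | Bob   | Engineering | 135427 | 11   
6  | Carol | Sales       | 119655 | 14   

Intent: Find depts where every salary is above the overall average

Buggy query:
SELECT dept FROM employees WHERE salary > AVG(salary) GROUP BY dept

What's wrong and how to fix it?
Bug: AVG() is an aggregate; it can't sit directly in WHERE

Fix: Use a subquery for AVG and a HAVING MIN(...) filter so the condition holds for every row in the group

Corrected query:
SELECT dept FROM employees GROUP BY dept HAVING MIN(salary) > (SELECT AVG(salary) FROM employees)

Result:
dept       
-----------
Engineering
Legal      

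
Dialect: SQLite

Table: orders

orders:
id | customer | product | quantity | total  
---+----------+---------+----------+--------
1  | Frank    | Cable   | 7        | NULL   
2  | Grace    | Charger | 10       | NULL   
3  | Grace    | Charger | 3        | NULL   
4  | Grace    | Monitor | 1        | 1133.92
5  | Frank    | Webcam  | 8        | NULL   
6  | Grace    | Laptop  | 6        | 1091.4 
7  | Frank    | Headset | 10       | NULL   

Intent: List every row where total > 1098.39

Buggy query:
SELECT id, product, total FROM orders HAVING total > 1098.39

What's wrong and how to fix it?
Bug: This is a non-aggregate query (no GROUP BY, no aggregates), so in SQLite the HAVING clause is invalid here; a row-level condition belongs in WHERE

Fix: Replace HAVING with WHERE since the condition applies to individual rows

Corrected query:
SELECT id, product, total FROM orders WHERE total > 1098.39

Result:
id | product | total  
---+---------+--------
4  | Monitor | 1133.92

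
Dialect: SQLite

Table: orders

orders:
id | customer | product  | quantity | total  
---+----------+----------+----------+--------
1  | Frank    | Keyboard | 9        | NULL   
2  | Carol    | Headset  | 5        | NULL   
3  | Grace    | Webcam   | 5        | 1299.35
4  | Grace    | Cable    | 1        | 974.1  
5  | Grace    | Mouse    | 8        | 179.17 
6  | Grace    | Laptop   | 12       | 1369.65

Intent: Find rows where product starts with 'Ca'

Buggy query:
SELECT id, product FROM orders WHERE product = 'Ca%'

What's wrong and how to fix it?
Bug: '=' compares the literal string including the % character; pattern matching needs LIKE

Fix: Replace '=' with LIKE so 'Ca%' is treated as a pattern

Corrected query:
SELECT id, product FROM orders WHERE product LIKE 'Ca%'

Result:
id | product
---+--------
4  | Cable  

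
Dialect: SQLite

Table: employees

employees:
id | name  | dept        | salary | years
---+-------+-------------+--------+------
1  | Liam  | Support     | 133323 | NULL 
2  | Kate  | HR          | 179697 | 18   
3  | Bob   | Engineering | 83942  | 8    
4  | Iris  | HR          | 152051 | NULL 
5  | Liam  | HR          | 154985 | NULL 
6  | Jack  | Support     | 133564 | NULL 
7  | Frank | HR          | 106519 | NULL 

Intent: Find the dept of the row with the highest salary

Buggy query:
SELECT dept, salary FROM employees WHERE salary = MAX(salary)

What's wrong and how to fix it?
Bug: WHERE is evaluated per row; an aggregate over the whole table isn't defined there

Fix: Use a subquery: WHERE salary = (SELECT MAX(salary) FROM employees)

Corrected query:
SELECT dept, salary FROM employees WHERE salary = (SELECT MAX(salary) FROM employees)

Result:
dept | salary
-----+-------
HR   | 179697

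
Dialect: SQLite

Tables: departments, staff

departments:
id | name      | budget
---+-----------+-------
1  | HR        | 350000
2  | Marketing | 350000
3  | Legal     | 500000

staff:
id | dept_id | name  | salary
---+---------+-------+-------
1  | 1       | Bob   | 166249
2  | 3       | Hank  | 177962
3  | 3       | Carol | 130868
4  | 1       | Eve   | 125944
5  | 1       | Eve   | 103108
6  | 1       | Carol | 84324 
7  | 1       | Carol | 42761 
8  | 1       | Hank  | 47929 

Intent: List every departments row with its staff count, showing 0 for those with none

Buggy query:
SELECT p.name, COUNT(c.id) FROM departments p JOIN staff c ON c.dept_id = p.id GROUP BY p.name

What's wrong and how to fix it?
Bug: An inner join excludes parents with zero children

Fix: Switch to LEFT JOIN to retain unmatched parent rows

Corrected query:
SELECT p.name, COUNT(c.id) FROM departments p LEFT JOIN staff c ON c.dept_id = p.id GROUP BY p.name

Result:
name      | COUNT(c.id)
----------+------------
HR        | 6          
Legal     | 2          
Marketing | 0          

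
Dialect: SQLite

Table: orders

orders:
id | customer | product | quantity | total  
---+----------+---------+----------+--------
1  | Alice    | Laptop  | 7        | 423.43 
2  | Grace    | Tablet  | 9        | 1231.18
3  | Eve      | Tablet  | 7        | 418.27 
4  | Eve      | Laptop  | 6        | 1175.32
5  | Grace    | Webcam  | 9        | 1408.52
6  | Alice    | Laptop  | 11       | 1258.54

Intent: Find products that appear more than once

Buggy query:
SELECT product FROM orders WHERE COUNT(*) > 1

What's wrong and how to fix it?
Bug: COUNT(*) is an aggregate and cannot be used in WHERE

Fix: GROUP BY product, then filter groups with HAVING COUNT(*) > 1

Corrected query:
SELECT product FROM orders GROUP BY product HAVING COUNT(*) > 1

Result:
product
-------
Laptop 
Tablet 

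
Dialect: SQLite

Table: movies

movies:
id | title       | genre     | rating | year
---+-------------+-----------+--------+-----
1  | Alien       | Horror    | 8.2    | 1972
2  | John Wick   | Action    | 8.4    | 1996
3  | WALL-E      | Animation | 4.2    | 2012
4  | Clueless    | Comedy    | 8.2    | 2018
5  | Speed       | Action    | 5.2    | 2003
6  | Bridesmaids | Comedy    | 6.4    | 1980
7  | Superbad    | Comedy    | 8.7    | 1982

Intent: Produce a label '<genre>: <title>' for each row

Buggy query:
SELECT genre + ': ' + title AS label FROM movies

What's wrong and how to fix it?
Bug: '+' is numeric addition; on text columns SQLite converts them to 0 instead of concatenating

Fix: Use the || operator for string concatenation

Corrected query:
SELECT genre || ': ' || title AS label FROM movies

Result:
label              
-------------------
Horror: Alien      
Action: John Wick  
Animation: WALL-E  
Comedy: Clueless   
Action: Speed      
Comedy: Bridesmaids
Comedy: Superbad   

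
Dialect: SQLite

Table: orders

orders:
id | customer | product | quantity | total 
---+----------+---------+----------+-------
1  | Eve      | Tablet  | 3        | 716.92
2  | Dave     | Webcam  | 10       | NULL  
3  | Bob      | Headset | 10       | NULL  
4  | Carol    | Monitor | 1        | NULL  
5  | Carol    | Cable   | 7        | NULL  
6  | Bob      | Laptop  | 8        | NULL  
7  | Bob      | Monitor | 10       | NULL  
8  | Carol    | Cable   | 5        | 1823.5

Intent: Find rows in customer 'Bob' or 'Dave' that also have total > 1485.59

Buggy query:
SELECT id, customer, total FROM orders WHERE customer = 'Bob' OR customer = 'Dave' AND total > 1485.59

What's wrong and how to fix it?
Bug: AND binds tighter than OR, so this parses as customer = 'Bob' OR (customer = 'Dave' AND total > 1485.59)

Fix: Add parentheses around the OR so the AND applies to both alternatives

Corrected query:
SELECT id, customer, total FROM orders WHERE (customer = 'Bob' OR customer = 'Dave') AND total > 1485.59

Result:
(no rows)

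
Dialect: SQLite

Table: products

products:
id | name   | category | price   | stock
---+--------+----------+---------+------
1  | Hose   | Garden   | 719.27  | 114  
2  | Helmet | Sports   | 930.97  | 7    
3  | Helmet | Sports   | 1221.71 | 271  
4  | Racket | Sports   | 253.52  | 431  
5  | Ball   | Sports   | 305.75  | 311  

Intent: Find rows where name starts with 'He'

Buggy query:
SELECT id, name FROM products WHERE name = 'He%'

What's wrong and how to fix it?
Bug: '=' compares the literal string including the % character; pattern matching needs LIKE

Fix: Use LIKE for wildcard pattern matching

Corrected query:
SELECT id, name FROM products WHERE name LIKE 'He%'

Result:
id | name  
---+-------
2  | Helmet
3  | Helmet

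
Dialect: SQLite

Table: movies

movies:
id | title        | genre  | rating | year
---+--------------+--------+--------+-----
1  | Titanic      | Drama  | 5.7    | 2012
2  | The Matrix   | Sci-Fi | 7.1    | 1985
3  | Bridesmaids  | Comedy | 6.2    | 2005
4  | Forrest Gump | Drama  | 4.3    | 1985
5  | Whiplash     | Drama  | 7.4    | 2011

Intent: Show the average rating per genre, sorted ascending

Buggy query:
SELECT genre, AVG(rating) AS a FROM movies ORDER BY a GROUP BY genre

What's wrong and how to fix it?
Bug: ORDER BY appears before GROUP BY; SQL clause order requires GROUP BY first

Fix: Reorder: SELECT … FROM … GROUP BY … ORDER BY …

Corrected query:
SELECT genre, AVG(rating) AS a FROM movies GROUP BY genre ORDER BY a

Result:
genre  | a  
-------+----
Drama  | 5.8
Comedy | 6.2
Sci-Fi | 7.1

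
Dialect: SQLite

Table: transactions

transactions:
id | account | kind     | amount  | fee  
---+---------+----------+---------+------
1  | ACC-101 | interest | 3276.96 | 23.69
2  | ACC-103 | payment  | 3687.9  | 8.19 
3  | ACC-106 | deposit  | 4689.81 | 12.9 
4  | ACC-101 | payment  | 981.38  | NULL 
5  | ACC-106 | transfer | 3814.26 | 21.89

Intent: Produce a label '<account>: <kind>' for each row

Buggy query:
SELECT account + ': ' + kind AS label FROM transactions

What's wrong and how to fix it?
Bug: SQLite uses || for string concatenation; + coerces text to numbers (yielding 0)

Fix: Use the || operator for string concatenation

Corrected query:
SELECT account || ': ' || kind AS label FROM transactions

Result:
label            
-----------------
ACC-101: interest
ACC-103: payment 
ACC-106: deposit 
ACC-101: payment 
ACC-106: transfer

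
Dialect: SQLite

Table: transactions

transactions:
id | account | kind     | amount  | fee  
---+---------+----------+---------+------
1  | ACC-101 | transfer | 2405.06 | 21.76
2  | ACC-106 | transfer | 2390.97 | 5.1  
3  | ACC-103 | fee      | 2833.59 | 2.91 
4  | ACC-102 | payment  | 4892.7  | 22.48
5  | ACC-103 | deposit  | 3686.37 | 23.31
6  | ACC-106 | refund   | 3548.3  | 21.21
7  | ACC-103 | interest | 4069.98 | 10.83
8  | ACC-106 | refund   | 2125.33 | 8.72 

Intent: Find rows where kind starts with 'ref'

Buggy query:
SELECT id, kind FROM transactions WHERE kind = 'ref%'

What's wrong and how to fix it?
Bug: '=' compares the literal string including the % character; pattern matching needs LIKE

Fix: Use LIKE for wildcard pattern matching

Corrected query:
SELECT id, kind FROM transactions WHERE kind LIKE 'ref%'

Result:
id | kind  
---+-------
6  | refund
8  | refund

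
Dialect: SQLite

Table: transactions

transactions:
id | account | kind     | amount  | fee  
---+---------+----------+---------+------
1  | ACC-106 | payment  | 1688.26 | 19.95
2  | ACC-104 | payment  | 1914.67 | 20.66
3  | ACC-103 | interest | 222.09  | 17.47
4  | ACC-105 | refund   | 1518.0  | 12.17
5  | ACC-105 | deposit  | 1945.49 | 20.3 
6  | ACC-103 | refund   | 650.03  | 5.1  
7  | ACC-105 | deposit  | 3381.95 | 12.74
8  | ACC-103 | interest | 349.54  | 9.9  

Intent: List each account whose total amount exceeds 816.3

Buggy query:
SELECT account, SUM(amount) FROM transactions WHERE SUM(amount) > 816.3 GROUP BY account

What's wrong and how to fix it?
Bug: WHERE runs before GROUP BY, so aggregates aren't available there

Fix: Move the aggregate condition to a HAVING clause

Corrected query:
SELECT account, SUM(amount) FROM transactions GROUP BY account HAVING SUM(amount) > 816.3

Result:
account | SUM(amount)
--------+------------
ACC-103 | 1221.66    
ACC-104 | 1914.67    
ACC-105 | 6845.44    
ACC-106 | 1688.26    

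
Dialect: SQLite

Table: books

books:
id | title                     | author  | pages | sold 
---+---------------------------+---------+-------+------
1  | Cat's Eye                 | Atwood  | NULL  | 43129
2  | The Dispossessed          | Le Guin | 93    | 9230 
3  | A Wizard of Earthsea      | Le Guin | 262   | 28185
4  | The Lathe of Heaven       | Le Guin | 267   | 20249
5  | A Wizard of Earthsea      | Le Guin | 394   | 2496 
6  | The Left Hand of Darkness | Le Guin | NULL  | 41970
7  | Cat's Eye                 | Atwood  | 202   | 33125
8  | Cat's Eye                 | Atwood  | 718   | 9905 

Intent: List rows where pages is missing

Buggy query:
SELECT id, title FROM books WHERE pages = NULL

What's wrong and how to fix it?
Bug: '= NULL' is always unknown in SQL three-valued logic, so no rows match

Fix: Use IS NULL to test for NULL

Corrected query:
SELECT id, title FROM books WHERE pages IS NULL

Result:
id | title                    
---+--------------------------
1  | Cat's Eye                
6  | The Left Hand of Darkness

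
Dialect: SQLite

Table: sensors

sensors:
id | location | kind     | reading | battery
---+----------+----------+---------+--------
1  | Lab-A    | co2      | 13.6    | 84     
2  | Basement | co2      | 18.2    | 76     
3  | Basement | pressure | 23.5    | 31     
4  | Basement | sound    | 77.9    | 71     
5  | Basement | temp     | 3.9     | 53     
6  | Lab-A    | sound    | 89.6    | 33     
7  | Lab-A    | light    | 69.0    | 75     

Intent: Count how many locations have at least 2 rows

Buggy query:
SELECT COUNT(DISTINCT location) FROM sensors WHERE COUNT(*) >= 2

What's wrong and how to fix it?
Bug: COUNT(*) cannot appear in WHERE; the per-group count doesn't exist yet

Fix: Group first with HAVING COUNT(*) >= 2, then COUNT the resulting groups

Corrected query:
SELECT COUNT(*) FROM (SELECT location FROM sensors GROUP BY location HAVING COUNT(*) >= 2)

Result:
COUNT(*)
--------
2       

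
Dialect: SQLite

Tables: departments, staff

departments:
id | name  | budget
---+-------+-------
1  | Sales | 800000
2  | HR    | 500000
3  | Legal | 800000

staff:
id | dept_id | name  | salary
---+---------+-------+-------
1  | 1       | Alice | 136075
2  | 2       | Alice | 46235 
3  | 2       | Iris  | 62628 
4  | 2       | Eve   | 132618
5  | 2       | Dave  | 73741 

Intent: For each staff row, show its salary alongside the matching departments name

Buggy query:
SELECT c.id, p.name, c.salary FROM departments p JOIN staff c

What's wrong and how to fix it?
Bug: JOIN with no ON clause produces a cartesian product; every staff row pairs with every departments row

Fix: Specify the join condition linking the foreign key to the parent id

Corrected query:
SELECT c.id, p.name, c.salary FROM departments p JOIN staff c ON c.dept_id = p.id

Result:
id | name  | salary
---+-------+-------
1  | Sales | 136075
2  | HR    | 46235 
3  | HR    | 62628 
4  | HR    | 132618
5  | HR    | 73741 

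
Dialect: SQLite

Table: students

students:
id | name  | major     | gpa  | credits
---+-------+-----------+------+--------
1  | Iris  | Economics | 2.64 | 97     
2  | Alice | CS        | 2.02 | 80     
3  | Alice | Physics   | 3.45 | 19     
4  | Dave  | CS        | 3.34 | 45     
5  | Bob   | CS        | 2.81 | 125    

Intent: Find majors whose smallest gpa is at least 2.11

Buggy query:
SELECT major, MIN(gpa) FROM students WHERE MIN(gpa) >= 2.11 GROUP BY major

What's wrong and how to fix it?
Bug: MIN() in WHERE is a misuse of aggregate

Fix: Use HAVING for the per-group MIN condition

Corrected query:
SELECT major, MIN(gpa) FROM students GROUP BY major HAVING MIN(gpa) >= 2.11

Result:
major     | MIN(gpa)
----------+---------
Economics | 2.64    
Physics   | 3.45    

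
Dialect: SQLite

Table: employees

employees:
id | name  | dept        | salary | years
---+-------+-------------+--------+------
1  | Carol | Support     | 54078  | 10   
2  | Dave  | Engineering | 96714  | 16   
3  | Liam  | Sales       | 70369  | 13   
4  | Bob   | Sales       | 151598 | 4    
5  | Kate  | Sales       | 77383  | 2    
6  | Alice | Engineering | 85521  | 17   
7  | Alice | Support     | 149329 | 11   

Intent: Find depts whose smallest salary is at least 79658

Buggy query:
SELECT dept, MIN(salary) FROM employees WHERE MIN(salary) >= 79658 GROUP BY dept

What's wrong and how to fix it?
Bug: MIN() in WHERE is a misuse of aggregate

Fix: Replace WHERE with HAVING after the GROUP BY

Corrected query:
SELECT dept, MIN(salary) FROM employees GROUP BY dept HAVING MIN(salary) >= 79658

Result:
dept        | MIN(salary)
------------+------------
Engineering | 85521      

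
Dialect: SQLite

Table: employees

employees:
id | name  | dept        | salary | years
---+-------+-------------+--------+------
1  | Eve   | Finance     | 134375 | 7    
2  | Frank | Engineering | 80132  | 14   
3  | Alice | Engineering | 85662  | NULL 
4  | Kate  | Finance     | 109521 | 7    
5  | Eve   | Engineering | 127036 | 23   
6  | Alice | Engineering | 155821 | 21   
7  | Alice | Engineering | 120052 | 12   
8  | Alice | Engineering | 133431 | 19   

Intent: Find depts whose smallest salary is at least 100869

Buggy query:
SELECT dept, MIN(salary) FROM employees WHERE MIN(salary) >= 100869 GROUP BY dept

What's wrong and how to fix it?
Bug: Aggregates like MIN are computed per group after WHERE runs

Fix: Use HAVING for the per-group MIN condition

Corrected query:
SELECT dept, MIN(salary) FROM employees GROUP BY dept HAVING MIN(salary) >= 100869

Result:
dept    | MIN(salary)
--------+------------
Finance | 109521     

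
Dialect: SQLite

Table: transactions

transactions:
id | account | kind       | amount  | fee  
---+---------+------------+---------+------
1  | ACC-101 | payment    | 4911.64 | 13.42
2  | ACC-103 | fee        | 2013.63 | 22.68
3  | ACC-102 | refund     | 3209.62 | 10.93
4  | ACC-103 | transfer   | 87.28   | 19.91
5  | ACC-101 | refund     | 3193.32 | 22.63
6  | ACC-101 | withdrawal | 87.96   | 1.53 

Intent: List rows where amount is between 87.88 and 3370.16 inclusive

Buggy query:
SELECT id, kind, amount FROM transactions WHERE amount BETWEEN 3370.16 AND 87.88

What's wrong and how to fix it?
Bug: The bounds are reversed; BETWEEN a AND b requires a <= b to match anything

Fix: Swap the bounds so the smaller value comes first

Corrected query:
SELECT id, kind, amount FROM transactions WHERE amount BETWEEN 87.88 AND 3370.16

Result:
id | kind       | amount 
---+------------+--------
2  | fee        | 2013.63
3  | refund     | 3209.62
5  | refund     | 3193.32
6  | withdrawal | 87.96  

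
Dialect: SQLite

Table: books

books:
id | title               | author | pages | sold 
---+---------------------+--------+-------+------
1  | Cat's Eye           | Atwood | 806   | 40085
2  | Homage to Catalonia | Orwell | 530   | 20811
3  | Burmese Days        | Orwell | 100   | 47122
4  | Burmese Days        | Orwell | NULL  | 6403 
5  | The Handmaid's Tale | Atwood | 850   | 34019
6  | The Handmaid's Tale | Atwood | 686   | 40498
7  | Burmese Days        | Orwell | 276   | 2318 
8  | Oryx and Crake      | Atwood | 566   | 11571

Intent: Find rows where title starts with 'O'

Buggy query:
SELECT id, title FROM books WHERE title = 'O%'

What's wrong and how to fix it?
Bug: '=' compares the literal string including the % character; pattern matching needs LIKE

Fix: Replace '=' with LIKE so 'O%' is treated as a pattern

Corrected query:
SELECT id, title FROM books WHERE title LIKE 'O%'

Result:
id | title         
---+---------------
8  | Oryx and Crake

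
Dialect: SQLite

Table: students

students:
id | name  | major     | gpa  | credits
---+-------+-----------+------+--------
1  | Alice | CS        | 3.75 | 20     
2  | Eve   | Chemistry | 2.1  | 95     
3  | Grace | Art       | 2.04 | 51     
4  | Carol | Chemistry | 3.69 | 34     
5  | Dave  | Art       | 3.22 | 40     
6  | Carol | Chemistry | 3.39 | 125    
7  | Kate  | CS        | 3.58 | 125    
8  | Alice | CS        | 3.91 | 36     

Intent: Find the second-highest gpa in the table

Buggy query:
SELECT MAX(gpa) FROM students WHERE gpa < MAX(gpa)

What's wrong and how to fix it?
Bug: The inner MAX is an aggregate inside WHERE, which is not allowed

Fix: Put the inner MAX in a scalar subquery

Corrected query:
SELECT MAX(gpa) FROM students WHERE gpa < (SELECT MAX(gpa) FROM students)

Result:
MAX(gpa)
--------
3.75    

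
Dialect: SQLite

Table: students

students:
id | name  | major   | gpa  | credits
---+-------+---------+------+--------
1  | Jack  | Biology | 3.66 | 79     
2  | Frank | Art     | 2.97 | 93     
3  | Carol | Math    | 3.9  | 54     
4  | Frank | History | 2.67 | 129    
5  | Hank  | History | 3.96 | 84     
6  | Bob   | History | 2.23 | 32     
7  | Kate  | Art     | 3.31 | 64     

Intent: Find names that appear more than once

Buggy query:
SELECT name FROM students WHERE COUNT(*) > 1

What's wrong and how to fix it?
Bug: COUNT(*) is an aggregate and cannot be used in WHERE

Fix: Group first, then use HAVING for the count condition

Corrected query:
SELECT name FROM students GROUP BY name HAVING COUNT(*) > 1

Result:
name 
-----
Frank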